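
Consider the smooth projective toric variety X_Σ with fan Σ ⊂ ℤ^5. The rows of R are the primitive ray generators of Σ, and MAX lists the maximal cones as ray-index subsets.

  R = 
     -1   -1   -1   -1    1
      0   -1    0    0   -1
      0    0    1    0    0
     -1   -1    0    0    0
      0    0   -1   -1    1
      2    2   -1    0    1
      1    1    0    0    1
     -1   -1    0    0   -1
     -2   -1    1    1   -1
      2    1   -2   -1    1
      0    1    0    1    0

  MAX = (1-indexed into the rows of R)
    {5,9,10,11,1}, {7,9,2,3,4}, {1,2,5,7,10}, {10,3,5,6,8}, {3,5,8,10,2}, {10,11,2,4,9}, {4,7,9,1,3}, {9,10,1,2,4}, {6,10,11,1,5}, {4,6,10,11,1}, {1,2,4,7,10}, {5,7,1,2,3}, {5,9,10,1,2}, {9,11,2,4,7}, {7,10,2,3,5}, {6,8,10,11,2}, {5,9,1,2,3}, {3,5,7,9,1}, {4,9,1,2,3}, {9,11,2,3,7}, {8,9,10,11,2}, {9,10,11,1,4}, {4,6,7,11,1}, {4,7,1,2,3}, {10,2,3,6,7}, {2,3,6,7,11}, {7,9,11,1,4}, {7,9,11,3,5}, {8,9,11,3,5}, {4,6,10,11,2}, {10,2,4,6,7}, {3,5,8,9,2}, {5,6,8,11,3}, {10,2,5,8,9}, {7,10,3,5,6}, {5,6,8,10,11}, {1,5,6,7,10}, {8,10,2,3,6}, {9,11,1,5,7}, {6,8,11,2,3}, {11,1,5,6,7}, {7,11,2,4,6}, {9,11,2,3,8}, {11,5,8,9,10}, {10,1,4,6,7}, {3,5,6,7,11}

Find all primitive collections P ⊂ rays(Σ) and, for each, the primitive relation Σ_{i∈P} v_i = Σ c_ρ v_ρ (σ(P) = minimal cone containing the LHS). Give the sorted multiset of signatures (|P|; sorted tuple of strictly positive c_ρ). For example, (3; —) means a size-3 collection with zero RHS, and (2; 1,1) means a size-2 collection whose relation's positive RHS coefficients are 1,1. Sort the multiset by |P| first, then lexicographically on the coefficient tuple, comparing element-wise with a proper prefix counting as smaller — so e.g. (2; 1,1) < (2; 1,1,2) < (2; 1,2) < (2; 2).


Σ has 21 primitive collections:

  • {7,8}:  v_{7} + v_{8} = 0  ⟹  sig = (2; —)
  • {4,5}:  v_{4} + v_{5} = v_{1}  ⟹  sig = (2; 1)
  • {6,9}:  v_{6} + v_{9} = v_{11}  ⟹  sig = (2; 1)
  • {4,8}:  v_{4} + v_{8} = v_{2} + v_{5} + v_{9}  ⟹  sig = (2; 1,1,1)
  • {1,8}:  v_{1} + v_{8} = v_{2} + 2·v_{5} + v_{9}  ⟹  sig = (2; 1,1,2)
  • {3,9,10}:  v_{3} + v_{9} + v_{10} = 0  ⟹  sig = (3; —)
  • {2,5,6}:  v_{2} + v_{5} + v_{6} = v_{10}  ⟹  sig = (3; 1)
  • {3,4,6}:  v_{3} + v_{4} + v_{6} = v_{7}  ⟹  sig = (3; 1)
  • {3,10,11}:  v_{3} + v_{10} + v_{11} = v_{6}  ⟹  sig = (3; 1)
  • {1,2,6}:  v_{1} + v_{2} + v_{6} = v_{4} + v_{10}  ⟹  sig = (3; 1,1)
  • {1,3,6}:  v_{1} + v_{3} + v_{6} = v_{5} + v_{7}  ⟹  sig = (3; 1,1)
  • {2,5,11}:  v_{2} + v_{5} + v_{11} = v_{9} + v_{10}  ⟹  sig = (3; 1,1)
  • {3,4,11}:  v_{3} + v_{4} + v_{11} = v_{7} + v_{9}  ⟹  sig = (3; 1,1)
  • {7,9,10}:  v_{7} + v_{9} + v_{10} = v_{4} + v_{6}  ⟹  sig = (3; 1,1)
  • {1,2,11}:  v_{1} + v_{2} + v_{11} = v_{4} + v_{9} + v_{10}  ⟹  sig = (3; 1,1,1)
  • {1,3,11}:  v_{1} + v_{3} + v_{11} = v_{5} + v_{7} + v_{9}  ⟹  sig = (3; 1,1,1)
  • {3,4,10}:  v_{3} + v_{4} + v_{10} = v_{2} + v_{5} + v_{7}  ⟹  sig = (3; 1,1,1)
  • {1,3,10}:  v_{1} + v_{3} + v_{10} = v_{2} + 2·v_{5} + v_{7}  ⟹  sig = (3; 1,1,2)
  • {7,10,11}:  v_{7} + v_{10} + v_{11} = v_{4} + 2·v_{6}  ⟹  sig = (3; 1,2)
  • {2,5,7,9}:  v_{2} + v_{5} + v_{7} + v_{9} = v_{4}  ⟹  sig = (4; 1)
  • {1,2,7,9}:  v_{1} + v_{2} + v_{7} + v_{9} = 2·v_{4}  ⟹  sig = (4; 2)

so the primitive-relation signature multiset is
    (2; —)
    (2; 1)
    (2; 1)
    (2; 1,1,1)
    (2; 1,1,2)
    (3; —)
    (3; 1)
    (3; 1)
    (3; 1)
    (3; 1,1)
    (3; 1,1)
    (3; 1,1)
    (3; 1,1)
    (3; 1,1)
    (3; 1,1,1)
    (3; 1,1,1)
    (3; 1,1,1)
    (3; 1,1,2)
    (3; 1,2)
    (4; 1)
    (4; 2)


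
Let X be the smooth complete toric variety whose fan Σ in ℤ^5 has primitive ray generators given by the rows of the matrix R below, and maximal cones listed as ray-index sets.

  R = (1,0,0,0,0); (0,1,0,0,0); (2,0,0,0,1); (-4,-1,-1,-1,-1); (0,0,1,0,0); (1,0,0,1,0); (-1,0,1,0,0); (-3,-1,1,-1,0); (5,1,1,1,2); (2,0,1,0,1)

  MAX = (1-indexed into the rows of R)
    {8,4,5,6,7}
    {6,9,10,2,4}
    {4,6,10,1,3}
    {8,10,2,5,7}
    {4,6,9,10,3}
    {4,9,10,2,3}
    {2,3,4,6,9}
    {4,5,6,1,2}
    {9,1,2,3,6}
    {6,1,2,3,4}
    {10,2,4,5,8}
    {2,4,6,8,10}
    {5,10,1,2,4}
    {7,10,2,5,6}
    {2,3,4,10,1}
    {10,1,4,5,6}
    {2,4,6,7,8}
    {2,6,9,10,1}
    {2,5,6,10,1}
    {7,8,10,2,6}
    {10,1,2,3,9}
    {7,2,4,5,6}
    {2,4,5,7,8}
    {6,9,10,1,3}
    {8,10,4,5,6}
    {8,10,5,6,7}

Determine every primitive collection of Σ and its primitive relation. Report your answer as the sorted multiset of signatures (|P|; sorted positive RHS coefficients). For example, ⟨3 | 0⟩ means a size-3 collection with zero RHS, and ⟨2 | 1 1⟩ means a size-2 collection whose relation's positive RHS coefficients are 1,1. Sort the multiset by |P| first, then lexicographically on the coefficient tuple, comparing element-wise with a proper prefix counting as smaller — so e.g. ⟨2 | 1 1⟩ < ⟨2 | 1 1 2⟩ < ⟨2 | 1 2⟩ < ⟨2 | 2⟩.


14 collections generate NE(X_Σ); each relation:

  P={1,7}:  v_{1} + v_{7} = v_{5} — sig = ⟨2 | 1⟩
  P={3,5}:  v_{3} + v_{5} = v_{10} — sig = ⟨2 | 1⟩
  P={1,8}:  v_{1} + v_{8} = v_{4} + v_{5} + v_{10} — sig = ⟨2 | 1 1 1⟩
  P={3,7}:  v_{3} + v_{7} = v_{2} + v_{4} + v_{6} + 2·v_{10} — sig = ⟨2 | 1 1 1 2⟩
  P={5,9}:  v_{5} + v_{9} = v_{2} + v_{6} + 2·v_{10} — sig = ⟨2 | 1 1 2⟩
  P={3,8}:  v_{3} + v_{8} = v_{2} + 2·v_{4} + v_{6} + 3·v_{10} — sig = ⟨2 | 1 1 2 3⟩
  P={7,9}:  v_{7} + v_{9} = 2·v_{2} + v_{4} + 2·v_{6} + 3·v_{10} — sig = ⟨2 | 1 2 2 3⟩
  P={8,9}:  v_{8} + v_{9} = 2·v_{2} + 2·v_{4} + 2·v_{6} + 4·v_{10} — sig = ⟨2 | 2 2 2 4⟩
  P={1,4,9}:  v_{1} + v_{4} + v_{9} = v_{3} — sig = ⟨3 | 1⟩
  P={4,7,10}:  v_{4} + v_{7} + v_{10} = v_{8} — sig = ⟨3 | 1⟩
  P={2,3,6,10}:  v_{2} + v_{3} + v_{6} + v_{10} = v_{9} — sig = ⟨4 | 1⟩
  P={2,5,6,8}:  v_{2} + v_{5} + v_{6} + v_{8} = 2·v_{7} — sig = ⟨4 | 2⟩
  P={1,2,4,6,10}:  v_{1} + v_{2} + v_{4} + v_{6} + v_{10} = 0 — sig = ⟨5 | 0⟩
  P={2,4,5,6,10}:  v_{2} + v_{4} + v_{5} + v_{6} + v_{10} = v_{7} — sig = ⟨5 | 1⟩

Sorted signature multiset PRS(X):
    ⟨2 | 1⟩
    ⟨2 | 1⟩
    ⟨2 | 1 1 1⟩
    ⟨2 | 1 1 1 2⟩
    ⟨2 | 1 1 2⟩
    ⟨2 | 1 1 2 3⟩
    ⟨2 | 1 2 2 3⟩
    ⟨2 | 2 2 2 4⟩
    ⟨3 | 1⟩
    ⟨3 | 1⟩
    ⟨4 | 1⟩
    ⟨4 | 2⟩
    ⟨5 | 0⟩
    ⟨5 | 1⟩


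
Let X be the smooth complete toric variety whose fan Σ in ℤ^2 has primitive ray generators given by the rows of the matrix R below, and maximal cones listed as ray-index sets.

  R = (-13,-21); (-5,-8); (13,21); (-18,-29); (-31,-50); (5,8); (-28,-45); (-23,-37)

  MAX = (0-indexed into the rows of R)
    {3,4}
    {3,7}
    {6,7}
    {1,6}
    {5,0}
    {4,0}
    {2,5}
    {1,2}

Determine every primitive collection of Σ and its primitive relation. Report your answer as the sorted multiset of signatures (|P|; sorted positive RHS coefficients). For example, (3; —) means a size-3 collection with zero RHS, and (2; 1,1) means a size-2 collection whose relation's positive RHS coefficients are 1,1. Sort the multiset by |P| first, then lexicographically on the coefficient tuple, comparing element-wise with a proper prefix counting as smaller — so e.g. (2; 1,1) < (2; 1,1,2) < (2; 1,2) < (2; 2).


Minimal non-faces — 20 found among 8 rays, 8 max cones:

  P={0,2}:  v_{0} + v_{2} = 0 ; sig = (2; —)
  P={1,5}:  v_{1} + v_{5} = 0 ; sig = (2; —)
  P={0,1}:  v_{0} + v_{1} = v_{3} ; sig = (2; 1)
  P={0,3}:  v_{0} + v_{3} = v_{4} ; sig = (2; 1)
  P={1,3}:  v_{1} + v_{3} = v_{7} ; sig = (2; 1)
  P={1,7}:  v_{1} + v_{7} = v_{6} ; sig = (2; 1)
  P={2,3}:  v_{2} + v_{3} = v_{1} ; sig = (2; 1)
  P={2,4}:  v_{2} + v_{4} = v_{3} ; sig = (2; 1)
  P={3,5}:  v_{3} + v_{5} = v_{0} ; sig = (2; 1)
  P={5,6}:  v_{5} + v_{6} = v_{7} ; sig = (2; 1)
  P={5,7}:  v_{5} + v_{7} = v_{3} ; sig = (2; 1)
  P={0,6}:  v_{0} + v_{6} = v_{3} + v_{7} ; sig = (2; 1,1)
  P={4,6}:  v_{4} + v_{6} = 2·v_{3} + v_{7} ; sig = (2; 1,2)
  P={0,7}:  v_{0} + v_{7} = 2·v_{3} ; sig = (2; 2)
  P={1,4}:  v_{1} + v_{4} = 2·v_{3} ; sig = (2; 2)
  P={2,7}:  v_{2} + v_{7} = 2·v_{1} ; sig = (2; 2)
  P={3,6}:  v_{3} + v_{6} = 2·v_{7} ; sig = (2; 2)
  P={4,5}:  v_{4} + v_{5} = 2·v_{0} ; sig = (2; 2)
  P={2,6}:  v_{2} + v_{6} = 3·v_{1} ; sig = (2; 3)
  P={4,7}:  v_{4} + v_{7} = 3·v_{3} ; sig = (2; 3)

Hence PRS(X_Σ) =
[(2; —), (2; —), (2; 1), (2; 1), (2; 1), (2; 1), (2; 1), (2; 1), (2; 1), (2; 1), (2; 1), (2; 1,1), (2; 1,2), (2; 2), (2; 2), (2; 2), (2; 2), (2; 2), (2; 3), (2; 3)]


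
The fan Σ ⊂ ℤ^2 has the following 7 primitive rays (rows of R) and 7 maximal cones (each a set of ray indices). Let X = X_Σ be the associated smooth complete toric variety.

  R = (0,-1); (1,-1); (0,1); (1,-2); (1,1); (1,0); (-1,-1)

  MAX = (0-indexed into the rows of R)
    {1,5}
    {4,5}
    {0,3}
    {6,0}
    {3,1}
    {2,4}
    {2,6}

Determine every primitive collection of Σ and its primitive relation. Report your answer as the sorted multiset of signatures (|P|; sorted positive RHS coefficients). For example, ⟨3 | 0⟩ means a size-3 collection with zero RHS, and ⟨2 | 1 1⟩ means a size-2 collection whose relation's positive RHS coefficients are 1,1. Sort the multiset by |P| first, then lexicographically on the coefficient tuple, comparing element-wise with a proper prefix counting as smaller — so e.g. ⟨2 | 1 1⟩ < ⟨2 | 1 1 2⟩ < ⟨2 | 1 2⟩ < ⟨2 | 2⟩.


14 minimal non-faces of Δ(Σ) (on 7 rays):

  {0,2}:  v_{0} + v_{2} = 0  →  sig = ⟨2 | 0⟩
  {4,6}:  v_{4} + v_{6} = 0  →  sig = ⟨2 | 0⟩
  {0,1}:  v_{0} + v_{1} = v_{3}  →  sig = ⟨2 | 1⟩
  {0,4}:  v_{0} + v_{4} = v_{5}  →  sig = ⟨2 | 1⟩
  {0,5}:  v_{0} + v_{5} = v_{1}  →  sig = ⟨2 | 1⟩
  {1,2}:  v_{1} + v_{2} = v_{5}  →  sig = ⟨2 | 1⟩
  {2,3}:  v_{2} + v_{3} = v_{1}  →  sig = ⟨2 | 1⟩
  {2,5}:  v_{2} + v_{5} = v_{4}  →  sig = ⟨2 | 1⟩
  {5,6}:  v_{5} + v_{6} = v_{0}  →  sig = ⟨2 | 1⟩
  {3,4}:  v_{3} + v_{4} = v_{1} + v_{5}  →  sig = ⟨2 | 1 1⟩
  {1,4}:  v_{1} + v_{4} = 2·v_{5}  →  sig = ⟨2 | 2⟩
  {1,6}:  v_{1} + v_{6} = 2·v_{0}  →  sig = ⟨2 | 2⟩
  {3,5}:  v_{3} + v_{5} = 2·v_{1}  →  sig = ⟨2 | 2⟩
  {3,6}:  v_{3} + v_{6} = 3·v_{0}  →  sig = ⟨2 | 3⟩

Hence PRS(X_Σ) =
    |P|=2: 14 collections, coeffs (), (), (1), (1), (1), (1), (1), (1), (1), (1,1), (2), (2), (2), (3)


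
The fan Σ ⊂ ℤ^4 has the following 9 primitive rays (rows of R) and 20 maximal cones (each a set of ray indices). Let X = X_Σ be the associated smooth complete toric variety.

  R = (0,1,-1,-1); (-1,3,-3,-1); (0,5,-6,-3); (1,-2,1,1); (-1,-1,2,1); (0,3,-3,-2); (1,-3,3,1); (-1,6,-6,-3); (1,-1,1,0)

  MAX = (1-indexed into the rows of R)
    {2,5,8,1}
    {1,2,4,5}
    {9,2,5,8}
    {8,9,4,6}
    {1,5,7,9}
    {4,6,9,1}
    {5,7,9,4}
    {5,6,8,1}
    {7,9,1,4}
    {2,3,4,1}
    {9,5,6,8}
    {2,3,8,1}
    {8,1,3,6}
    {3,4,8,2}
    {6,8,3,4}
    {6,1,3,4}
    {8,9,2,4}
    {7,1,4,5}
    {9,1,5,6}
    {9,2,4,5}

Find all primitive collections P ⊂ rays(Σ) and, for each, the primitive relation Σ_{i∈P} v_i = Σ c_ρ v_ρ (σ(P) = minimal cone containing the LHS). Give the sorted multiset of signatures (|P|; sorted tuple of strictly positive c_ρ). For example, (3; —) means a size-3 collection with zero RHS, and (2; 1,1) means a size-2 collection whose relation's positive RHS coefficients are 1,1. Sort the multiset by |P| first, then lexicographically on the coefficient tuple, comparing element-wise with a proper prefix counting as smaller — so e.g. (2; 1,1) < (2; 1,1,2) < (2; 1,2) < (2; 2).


Σ has 13 primitive collections:

  P = {2,7}:  v_{2} + v_{7} = 0 ; sig = (2; —)
  P = {2,6}:  v_{2} + v_{6} = v_{8} ; sig = (2; 1)
  P = {7,8}:  v_{7} + v_{8} = v_{6} ; sig = (2; 1)
  P = {3,5}:  v_{3} + v_{5} = v_{1} + v_{2} ; sig = (2; 1,1)
  P = {6,7}:  v_{6} + v_{7} = v_{1} + v_{9} ; sig = (2; 1,1)
  P = {3,7}:  v_{3} + v_{7} = v_{1} + v_{4} + v_{6} ; sig = (2; 1,1,1)
  P = {3,9}:  v_{3} + v_{9} = v_{4} + 2·v_{6} ; sig = (2; 1,2)
  P = {4,5,6}:  v_{4} + v_{5} + v_{6} = 0 ; sig = (3; —)
  P = {1,2,9}:  v_{1} + v_{2} + v_{9} = v_{6} ; sig = (3; 1)
  P = {1,4,8}:  v_{1} + v_{4} + v_{8} = v_{3} ; sig = (3; 1)
  P = {4,5,8}:  v_{4} + v_{5} + v_{8} = v_{2} ; sig = (3; 1)
  P = {1,8,9}:  v_{1} + v_{8} + v_{9} = 2·v_{6} ; sig = (3; 2)
  P = {1,4,5,9}:  v_{1} + v_{4} + v_{5} + v_{9} = v_{7} ; sig = (4; 1)

so the primitive-relation signature multiset is
{ (2; —),  (2; 1) ×2,  (2; 1,1) ×2,  (2; 1,1,1),  (2; 1,2),  (3; —),  (3; 1) ×3,  (3; 2),  (4; 1) }


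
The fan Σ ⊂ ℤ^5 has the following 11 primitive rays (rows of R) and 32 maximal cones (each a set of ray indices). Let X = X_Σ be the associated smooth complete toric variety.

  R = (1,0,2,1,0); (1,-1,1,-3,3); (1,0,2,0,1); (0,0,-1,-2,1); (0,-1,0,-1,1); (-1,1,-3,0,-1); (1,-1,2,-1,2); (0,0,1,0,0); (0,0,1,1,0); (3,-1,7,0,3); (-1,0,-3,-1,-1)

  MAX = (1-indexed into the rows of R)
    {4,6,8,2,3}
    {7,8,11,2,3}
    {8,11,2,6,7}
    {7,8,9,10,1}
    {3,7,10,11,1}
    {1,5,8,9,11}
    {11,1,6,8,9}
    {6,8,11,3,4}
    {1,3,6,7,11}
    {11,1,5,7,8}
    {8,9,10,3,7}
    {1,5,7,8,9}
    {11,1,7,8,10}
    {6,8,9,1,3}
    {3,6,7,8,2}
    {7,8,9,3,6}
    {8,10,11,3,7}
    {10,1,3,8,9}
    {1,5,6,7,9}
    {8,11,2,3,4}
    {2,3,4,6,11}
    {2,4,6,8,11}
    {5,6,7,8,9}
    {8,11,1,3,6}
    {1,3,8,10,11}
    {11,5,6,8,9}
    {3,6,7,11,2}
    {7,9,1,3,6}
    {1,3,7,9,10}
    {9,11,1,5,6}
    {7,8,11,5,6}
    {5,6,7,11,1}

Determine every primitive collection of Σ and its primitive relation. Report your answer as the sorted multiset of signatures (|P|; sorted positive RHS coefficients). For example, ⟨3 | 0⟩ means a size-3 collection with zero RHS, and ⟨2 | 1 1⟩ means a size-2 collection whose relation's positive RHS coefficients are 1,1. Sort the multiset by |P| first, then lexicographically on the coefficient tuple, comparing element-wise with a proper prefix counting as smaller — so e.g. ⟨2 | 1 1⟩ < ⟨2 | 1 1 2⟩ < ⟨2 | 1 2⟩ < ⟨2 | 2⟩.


Δ(Σ) — 11 vertices, 20 min non-faces:

  {3,5}:  v_{3} + v_{5} = v_{7} — sig = ⟨2 | 1⟩
  {4,7}:  v_{4} + v_{7} = v_{2} — sig = ⟨2 | 1⟩
  {4,9}:  v_{4} + v_{9} = v_{6} + v_{7} + v_{8} — sig = ⟨2 | 1 1 1⟩
  {4,5}:  v_{4} + v_{5} = v_{6} + 2·v_{7} + v_{8} + v_{11} — sig = ⟨2 | 1 1 1 2⟩
  {2,5}:  v_{2} + v_{5} = v_{6} + 3·v_{7} + v_{8} + v_{11} — sig = ⟨2 | 1 1 1 3⟩
  {4,10}:  v_{4} + v_{10} = 3·v_{3} + v_{7} + v_{8} + v_{11} — sig = ⟨2 | 1 1 1 3⟩
  {1,2}:  v_{1} + v_{2} = 2·v_{3} + v_{7} + v_{11} — sig = ⟨2 | 1 1 2⟩
  {2,9}:  v_{2} + v_{9} = v_{6} + 2·v_{7} + v_{8} — sig = ⟨2 | 1 1 2⟩
  {5,10}:  v_{5} + v_{10} = v_{1} + 2·v_{7} + v_{8} — sig = ⟨2 | 1 1 2⟩
  {2,10}:  v_{2} + v_{10} = 3·v_{3} + 2·v_{7} + v_{8} + v_{11} — sig = ⟨2 | 1 1 2 3⟩
  {1,4}:  v_{1} + v_{4} = 2·v_{3} + v_{11} — sig = ⟨2 | 1 2⟩
  {6,10}:  v_{6} + v_{10} = 2·v_{3} — sig = ⟨2 | 2⟩
  {3,9,11}:  v_{3} + v_{9} + v_{11} = 0 — sig = ⟨3 | 0⟩
  {7,9,11}:  v_{7} + v_{9} + v_{11} = v_{5} — sig = ⟨3 | 1⟩
  {9,10,11}:  v_{9} + v_{10} + v_{11} = v_{1} + v_{7} + v_{8} — sig = ⟨3 | 1 1 1⟩
  {1,5,6,8}:  v_{1} + v_{5} + v_{6} + v_{8} = 0 — sig = ⟨4 | 0⟩
  {1,3,7,8}:  v_{1} + v_{3} + v_{7} + v_{8} = v_{10} — sig = ⟨4 | 1⟩
  {1,6,7,8}:  v_{1} + v_{6} + v_{7} + v_{8} = v_{3} — sig = ⟨4 | 1⟩
  {3,6,7,8,11}:  v_{3} + v_{6} + v_{7} + v_{8} + v_{11} = v_{4} — sig = ⟨5 | 1⟩
  {2,3,6,8,11}:  v_{2} + v_{3} + v_{6} + v_{8} + v_{11} = 2·v_{4} — sig = ⟨5 | 2⟩

Signatures (|P|; sorted positive RHS coefficients), sorted:
[⟨2 | 1⟩, ⟨2 | 1⟩, ⟨2 | 1 1 1⟩, ⟨2 | 1 1 1 2⟩, ⟨2 | 1 1 1 3⟩, ⟨2 | 1 1 1 3⟩, ⟨2 | 1 1 2⟩, ⟨2 | 1 1 2⟩, ⟨2 | 1 1 2⟩, ⟨2 | 1 1 2 3⟩, ⟨2 | 1 2⟩, ⟨2 | 2⟩, ⟨3 | 0⟩, ⟨3 | 1⟩, ⟨3 | 1 1 1⟩, ⟨4 | 0⟩, ⟨4 | 1⟩, ⟨4 | 1⟩, ⟨5 | 1⟩, ⟨5 | 2⟩]


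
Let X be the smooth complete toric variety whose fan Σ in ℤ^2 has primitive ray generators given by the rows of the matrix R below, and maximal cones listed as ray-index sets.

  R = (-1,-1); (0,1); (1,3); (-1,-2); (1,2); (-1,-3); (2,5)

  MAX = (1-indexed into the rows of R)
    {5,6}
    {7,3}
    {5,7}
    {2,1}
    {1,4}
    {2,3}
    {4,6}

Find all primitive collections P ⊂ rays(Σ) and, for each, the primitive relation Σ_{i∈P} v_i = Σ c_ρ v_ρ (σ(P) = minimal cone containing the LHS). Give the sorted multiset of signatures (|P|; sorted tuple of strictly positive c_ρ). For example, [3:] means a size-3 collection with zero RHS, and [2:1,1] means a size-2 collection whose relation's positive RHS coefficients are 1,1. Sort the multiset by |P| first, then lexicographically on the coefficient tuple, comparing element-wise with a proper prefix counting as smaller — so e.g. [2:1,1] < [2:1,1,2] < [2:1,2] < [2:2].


14 collections generate NE(X_Σ); each relation:

  {3,6}:  v_{3} + v_{6} = 0  so sig = [2:]
  {4,5}:  v_{4} + v_{5} = 0  so sig = [2:]
  {1,5}:  v_{1} + v_{5} = v_{2}  so sig = [2:1]
  {2,4}:  v_{2} + v_{4} = v_{1}  so sig = [2:1]
  {2,5}:  v_{2} + v_{5} = v_{3}  so sig = [2:1]
  {2,6}:  v_{2} + v_{6} = v_{4}  so sig = [2:1]
  {3,4}:  v_{3} + v_{4} = v_{2}  so sig = [2:1]
  {3,5}:  v_{3} + v_{5} = v_{7}  so sig = [2:1]
  {4,7}:  v_{4} + v_{7} = v_{3}  so sig = [2:1]
  {6,7}:  v_{6} + v_{7} = v_{5}  so sig = [2:1]
  {1,7}:  v_{1} + v_{7} = v_{2} + v_{3}  so sig = [2:1,1]
  {1,3}:  v_{1} + v_{3} = 2·v_{2}  so sig = [2:2]
  {1,6}:  v_{1} + v_{6} = 2·v_{4}  so sig = [2:2]
  {2,7}:  v_{2} + v_{7} = 2·v_{3}  so sig = [2:2]

Sorted signature multiset PRS(X):
[[2:], [2:], [2:1], [2:1], [2:1], [2:1], [2:1], [2:1], [2:1], [2:1], [2:1,1], [2:2], [2:2], [2:2]]


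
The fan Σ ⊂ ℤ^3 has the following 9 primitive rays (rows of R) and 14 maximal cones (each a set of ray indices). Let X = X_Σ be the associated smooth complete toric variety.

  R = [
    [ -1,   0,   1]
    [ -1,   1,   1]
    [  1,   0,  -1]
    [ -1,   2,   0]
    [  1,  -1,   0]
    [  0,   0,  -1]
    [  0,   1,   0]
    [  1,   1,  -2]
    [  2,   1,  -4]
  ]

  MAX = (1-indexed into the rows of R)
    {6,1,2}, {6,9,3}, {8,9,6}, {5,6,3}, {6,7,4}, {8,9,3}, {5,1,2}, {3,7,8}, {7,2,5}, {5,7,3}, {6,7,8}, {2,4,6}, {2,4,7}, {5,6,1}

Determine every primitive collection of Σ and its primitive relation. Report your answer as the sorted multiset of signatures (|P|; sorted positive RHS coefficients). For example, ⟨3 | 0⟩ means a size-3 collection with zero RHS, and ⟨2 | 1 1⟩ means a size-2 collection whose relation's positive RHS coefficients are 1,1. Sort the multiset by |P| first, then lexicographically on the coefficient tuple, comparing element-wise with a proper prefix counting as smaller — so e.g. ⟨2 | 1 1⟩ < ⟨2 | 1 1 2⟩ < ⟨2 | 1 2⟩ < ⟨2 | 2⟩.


Σ has 20 primitive collections:

  • {1,3}:  v_{1} + v_{3} = 0 ; sig = ⟨2 | 0⟩
  • {1,7}:  v_{1} + v_{7} = v_{2} ; sig = ⟨2 | 1⟩
  • {2,3}:  v_{2} + v_{3} = v_{7} ; sig = ⟨2 | 1⟩
  • {4,5}:  v_{4} + v_{5} = v_{7} ; sig = ⟨2 | 1⟩
  • {1,8}:  v_{1} + v_{8} = v_{6} + v_{7} ; sig = ⟨2 | 1 1⟩
  • {1,9}:  v_{1} + v_{9} = v_{6} + v_{8} ; sig = ⟨2 | 1 1⟩
  • {2,9}:  v_{2} + v_{9} = v_{6} + v_{7} + v_{8} ; sig = ⟨2 | 1 1 1⟩
  • {1,4}:  v_{1} + v_{4} = 2·v_{2} + v_{6} ; sig = ⟨2 | 1 2⟩
  • {2,8}:  v_{2} + v_{8} = v_{6} + 2·v_{7} ; sig = ⟨2 | 1 2⟩
  • {3,4}:  v_{3} + v_{4} = v_{6} + 2·v_{7} ; sig = ⟨2 | 1 2⟩
  • {4,9}:  v_{4} + v_{9} = 2·v_{6} + 2·v_{7} + v_{8} ; sig = ⟨2 | 1 2 2⟩
  • {5,9}:  v_{5} + v_{9} = 3·v_{3} + v_{6} ; sig = ⟨2 | 1 3⟩
  • {5,8}:  v_{5} + v_{8} = 2·v_{3} ; sig = ⟨2 | 2⟩
  • {7,9}:  v_{7} + v_{9} = 2·v_{8} ; sig = ⟨2 | 2⟩
  • {4,8}:  v_{4} + v_{8} = 2·v_{6} + 3·v_{7} ; sig = ⟨2 | 2 3⟩
  • {2,5,6}:  v_{2} + v_{5} + v_{6} = 0 ; sig = ⟨3 | 0⟩
  • {2,6,7}:  v_{2} + v_{6} + v_{7} = v_{4} ; sig = ⟨3 | 1⟩
  • {3,6,7}:  v_{3} + v_{6} + v_{7} = v_{8} ; sig = ⟨3 | 1⟩
  • {3,6,8}:  v_{3} + v_{6} + v_{8} = v_{9} ; sig = ⟨3 | 1⟩
  • {5,6,7}:  v_{5} + v_{6} + v_{7} = v_{3} ; sig = ⟨3 | 1⟩

so the primitive-relation signature multiset is
{ ⟨2 | 0⟩,  ⟨2 | 1⟩ ×3,  ⟨2 | 1 1⟩ ×2,  ⟨2 | 1 1 1⟩,  ⟨2 | 1 2⟩ ×3,  ⟨2 | 1 2 2⟩,  ⟨2 | 1 3⟩,  ⟨2 | 2⟩ ×2,  ⟨2 | 2 3⟩,  ⟨3 | 0⟩,  ⟨3 | 1⟩ ×4 }


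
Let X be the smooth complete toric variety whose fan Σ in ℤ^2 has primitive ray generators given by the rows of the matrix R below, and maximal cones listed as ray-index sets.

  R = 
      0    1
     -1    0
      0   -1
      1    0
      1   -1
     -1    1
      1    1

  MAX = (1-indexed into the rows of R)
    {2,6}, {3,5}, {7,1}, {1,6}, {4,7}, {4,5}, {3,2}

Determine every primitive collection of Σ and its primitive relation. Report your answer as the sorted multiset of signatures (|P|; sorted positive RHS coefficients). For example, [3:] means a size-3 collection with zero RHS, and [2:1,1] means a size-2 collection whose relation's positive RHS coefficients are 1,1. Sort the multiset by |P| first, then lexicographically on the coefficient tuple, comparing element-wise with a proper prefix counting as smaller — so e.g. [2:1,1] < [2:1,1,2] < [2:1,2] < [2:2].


Minimal non-faces — 14 found among 7 rays, 7 max cones:

  P={1,3}:  v_{1} + v_{3} = 0  so sig = [2:]
  P={2,4}:  v_{2} + v_{4} = 0  so sig = [2:]
  P={5,6}:  v_{5} + v_{6} = 0  so sig = [2:]
  P={1,2}:  v_{1} + v_{2} = v_{6}  so sig = [2:1]
  P={1,4}:  v_{1} + v_{4} = v_{7}  so sig = [2:1]
  P={1,5}:  v_{1} + v_{5} = v_{4}  so sig = [2:1]
  P={2,5}:  v_{2} + v_{5} = v_{3}  so sig = [2:1]
  P={2,7}:  v_{2} + v_{7} = v_{1}  so sig = [2:1]
  P={3,4}:  v_{3} + v_{4} = v_{5}  so sig = [2:1]
  P={3,6}:  v_{3} + v_{6} = v_{2}  so sig = [2:1]
  P={3,7}:  v_{3} + v_{7} = v_{4}  so sig = [2:1]
  P={4,6}:  v_{4} + v_{6} = v_{1}  so sig = [2:1]
  P={5,7}:  v_{5} + v_{7} = 2·v_{4}  so sig = [2:2]
  P={6,7}:  v_{6} + v_{7} = 2·v_{1}  so sig = [2:2]

so the primitive-relation signature multiset is
{ [2:] ×3,  [2:1] ×9,  [2:2] ×2 }


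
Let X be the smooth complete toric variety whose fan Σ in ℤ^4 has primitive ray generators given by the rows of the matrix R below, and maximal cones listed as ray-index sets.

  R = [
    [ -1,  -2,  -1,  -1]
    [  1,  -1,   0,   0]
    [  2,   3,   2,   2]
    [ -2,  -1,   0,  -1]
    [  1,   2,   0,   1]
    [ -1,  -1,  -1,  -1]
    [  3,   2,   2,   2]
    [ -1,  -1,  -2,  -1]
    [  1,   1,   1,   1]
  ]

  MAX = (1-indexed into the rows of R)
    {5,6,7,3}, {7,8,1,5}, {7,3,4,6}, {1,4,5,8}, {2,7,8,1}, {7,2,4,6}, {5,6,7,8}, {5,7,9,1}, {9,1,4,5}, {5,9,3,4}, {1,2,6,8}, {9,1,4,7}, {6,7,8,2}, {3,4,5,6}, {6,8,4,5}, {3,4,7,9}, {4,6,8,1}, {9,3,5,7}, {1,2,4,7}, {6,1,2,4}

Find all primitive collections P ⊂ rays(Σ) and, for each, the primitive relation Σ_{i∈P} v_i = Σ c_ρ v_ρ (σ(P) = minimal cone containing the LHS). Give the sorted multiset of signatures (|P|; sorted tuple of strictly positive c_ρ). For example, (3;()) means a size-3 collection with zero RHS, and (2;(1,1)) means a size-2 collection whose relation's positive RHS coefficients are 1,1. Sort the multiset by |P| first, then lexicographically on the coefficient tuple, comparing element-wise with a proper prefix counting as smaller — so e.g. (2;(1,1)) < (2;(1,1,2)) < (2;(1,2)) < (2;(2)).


12 collections generate NE(X_Σ); each relation:

  P={6,9}:  v_{6} + v_{9} = 0  →  sig = (2;())
  P={1,3}:  v_{1} + v_{3} = v_{9}  →  sig = (2;(1))
  P={2,3}:  v_{2} + v_{3} = v_{7}  →  sig = (2;(1))
  P={3,8}:  v_{3} + v_{8} = v_{5}  →  sig = (2;(1))
  P={2,5}:  v_{2} + v_{5} = v_{7} + v_{8}  →  sig = (2;(1,1))
  P={2,9}:  v_{2} + v_{9} = v_{1} + v_{7}  →  sig = (2;(1,1))
  P={8,9}:  v_{8} + v_{9} = v_{1} + v_{5}  →  sig = (2;(1,1))
  P={4,7,8}:  v_{4} + v_{7} + v_{8} = 0  →  sig = (3;())
  P={1,5,6}:  v_{1} + v_{5} + v_{6} = v_{8}  →  sig = (3;(1))
  P={1,6,7}:  v_{1} + v_{6} + v_{7} = v_{2}  →  sig = (3;(1))
  P={4,5,7}:  v_{4} + v_{5} + v_{7} = v_{3}  →  sig = (3;(1))
  P={2,4,8}:  v_{2} + v_{4} + v_{8} = v_{1} + v_{6}  →  sig = (3;(1,1))

Sorted signature multiset PRS(X):
{ (2;()),  (2;(1)) ×3,  (2;(1,1)) ×3,  (3;()),  (3;(1)) ×3,  (3;(1,1)) }


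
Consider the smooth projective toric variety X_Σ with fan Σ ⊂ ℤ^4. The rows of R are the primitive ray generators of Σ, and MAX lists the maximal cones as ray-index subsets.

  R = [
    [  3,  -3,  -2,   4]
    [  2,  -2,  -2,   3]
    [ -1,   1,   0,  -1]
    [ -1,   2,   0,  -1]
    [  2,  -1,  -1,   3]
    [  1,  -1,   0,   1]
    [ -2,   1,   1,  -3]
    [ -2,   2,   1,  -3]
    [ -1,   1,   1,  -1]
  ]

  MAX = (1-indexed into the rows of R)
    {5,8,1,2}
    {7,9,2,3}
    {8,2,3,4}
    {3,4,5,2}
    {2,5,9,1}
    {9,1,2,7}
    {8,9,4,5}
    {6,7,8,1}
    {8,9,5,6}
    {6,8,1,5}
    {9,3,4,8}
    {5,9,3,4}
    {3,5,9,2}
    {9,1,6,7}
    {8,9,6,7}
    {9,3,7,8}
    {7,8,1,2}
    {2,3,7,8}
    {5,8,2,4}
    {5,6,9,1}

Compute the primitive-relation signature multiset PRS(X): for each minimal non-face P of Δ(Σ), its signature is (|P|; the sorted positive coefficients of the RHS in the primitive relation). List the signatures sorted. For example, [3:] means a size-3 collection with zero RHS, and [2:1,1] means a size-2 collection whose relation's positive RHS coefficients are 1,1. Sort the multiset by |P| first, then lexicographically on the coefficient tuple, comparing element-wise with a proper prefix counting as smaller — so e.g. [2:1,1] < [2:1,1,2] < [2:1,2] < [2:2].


Δ(Σ) — 9 vertices, 11 min non-faces:

  P = {3,6}:  v_{3} + v_{6} = 0  so sig = [2:]
  P = {5,7}:  v_{5} + v_{7} = 0  so sig = [2:]
  P = {1,3}:  v_{1} + v_{3} = v_{2}  so sig = [2:1]
  P = {2,6}:  v_{2} + v_{6} = v_{1}  so sig = [2:1]
  P = {4,6}:  v_{4} + v_{6} = v_{5} + v_{8}  so sig = [2:1,1]
  P = {4,7}:  v_{4} + v_{7} = v_{3} + v_{8}  so sig = [2:1,1]
  P = {1,4}:  v_{1} + v_{4} = v_{2} + v_{5} + v_{8}  so sig = [2:1,1,1]
  P = {1,8,9}:  v_{1} + v_{8} + v_{9} = 0  so sig = [3:]
  P = {2,8,9}:  v_{2} + v_{8} + v_{9} = v_{3}  so sig = [3:1]
  P = {3,5,8}:  v_{3} + v_{5} + v_{8} = v_{4}  so sig = [3:1]
  P = {2,4,9}:  v_{2} + v_{4} + v_{9} = 2·v_{3} + v_{5}  so sig = [3:1,2]

so the primitive-relation signature multiset is
[[2:], [2:], [2:1], [2:1], [2:1,1], [2:1,1], [2:1,1,1], [3:], [3:1], [3:1], [3:1,2]]


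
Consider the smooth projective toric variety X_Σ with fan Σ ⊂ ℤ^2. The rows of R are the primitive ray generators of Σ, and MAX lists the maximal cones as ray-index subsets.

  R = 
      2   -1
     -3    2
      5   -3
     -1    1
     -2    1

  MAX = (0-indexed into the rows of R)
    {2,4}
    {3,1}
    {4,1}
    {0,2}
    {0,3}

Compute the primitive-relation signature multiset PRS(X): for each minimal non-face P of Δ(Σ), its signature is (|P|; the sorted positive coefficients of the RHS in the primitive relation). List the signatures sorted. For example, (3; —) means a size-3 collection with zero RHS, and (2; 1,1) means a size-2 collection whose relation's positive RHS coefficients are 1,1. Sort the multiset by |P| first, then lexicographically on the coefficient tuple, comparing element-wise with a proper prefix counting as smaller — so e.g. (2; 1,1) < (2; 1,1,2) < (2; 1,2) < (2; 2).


The 5 primitive collections of Σ (r=5, n=2):

  • {0,4}:  v_{0} + v_{4} = 0  ⇒ sig = (2; —)
  • {0,1}:  v_{0} + v_{1} = v_{3}  ⇒ sig = (2; 1)
  • {1,2}:  v_{1} + v_{2} = v_{0}  ⇒ sig = (2; 1)
  • {3,4}:  v_{3} + v_{4} = v_{1}  ⇒ sig = (2; 1)
  • {2,3}:  v_{2} + v_{3} = 2·v_{0}  ⇒ sig = (2; 2)

Signatures (|P|; sorted positive RHS coefficients), sorted:
{ (2; —),  (2; 1) ×3,  (2; 2) }


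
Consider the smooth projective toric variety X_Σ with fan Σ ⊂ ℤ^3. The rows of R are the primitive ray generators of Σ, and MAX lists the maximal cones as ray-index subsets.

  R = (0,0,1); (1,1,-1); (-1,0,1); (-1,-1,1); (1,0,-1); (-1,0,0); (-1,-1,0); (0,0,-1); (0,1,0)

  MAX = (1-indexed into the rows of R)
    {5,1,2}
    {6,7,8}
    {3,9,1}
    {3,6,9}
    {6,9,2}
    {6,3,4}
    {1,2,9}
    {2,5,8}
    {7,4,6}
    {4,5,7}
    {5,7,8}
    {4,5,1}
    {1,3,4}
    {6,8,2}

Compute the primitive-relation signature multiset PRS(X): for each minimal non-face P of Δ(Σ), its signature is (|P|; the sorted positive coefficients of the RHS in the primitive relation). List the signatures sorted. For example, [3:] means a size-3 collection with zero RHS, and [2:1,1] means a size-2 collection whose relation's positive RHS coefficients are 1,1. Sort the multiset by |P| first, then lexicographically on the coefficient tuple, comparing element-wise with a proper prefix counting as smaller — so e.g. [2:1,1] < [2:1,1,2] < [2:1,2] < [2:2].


The 15 primitive collections of Σ (r=9, n=3):

  P = {1,8}:  v_{1} + v_{8} = 0  ⟹  sig = [2:]
  P = {2,4}:  v_{2} + v_{4} = 0  ⟹  sig = [2:]
  P = {3,5}:  v_{3} + v_{5} = 0  ⟹  sig = [2:]
  P = {1,6}:  v_{1} + v_{6} = v_{3}  ⟹  sig = [2:1]
  P = {1,7}:  v_{1} + v_{7} = v_{4}  ⟹  sig = [2:1]
  P = {2,3}:  v_{2} + v_{3} = v_{9}  ⟹  sig = [2:1]
  P = {2,7}:  v_{2} + v_{7} = v_{8}  ⟹  sig = [2:1]
  P = {3,8}:  v_{3} + v_{8} = v_{6}  ⟹  sig = [2:1]
  P = {4,8}:  v_{4} + v_{8} = v_{7}  ⟹  sig = [2:1]
  P = {4,9}:  v_{4} + v_{9} = v_{3}  ⟹  sig = [2:1]
  P = {5,6}:  v_{5} + v_{6} = v_{8}  ⟹  sig = [2:1]
  P = {5,9}:  v_{5} + v_{9} = v_{2}  ⟹  sig = [2:1]
  P = {7,9}:  v_{7} + v_{9} = v_{6}  ⟹  sig = [2:1]
  P = {3,7}:  v_{3} + v_{7} = v_{4} + v_{6}  ⟹  sig = [2:1,1]
  P = {8,9}:  v_{8} + v_{9} = v_{2} + v_{6}  ⟹  sig = [2:1,1]

Hence PRS(X_Σ) =
    |P|=2: 15 collections, coeffs (), (), (), (1), (1), (1), (1), (1), (1), (1), (1), (1), (1), (1,1), (1,1)


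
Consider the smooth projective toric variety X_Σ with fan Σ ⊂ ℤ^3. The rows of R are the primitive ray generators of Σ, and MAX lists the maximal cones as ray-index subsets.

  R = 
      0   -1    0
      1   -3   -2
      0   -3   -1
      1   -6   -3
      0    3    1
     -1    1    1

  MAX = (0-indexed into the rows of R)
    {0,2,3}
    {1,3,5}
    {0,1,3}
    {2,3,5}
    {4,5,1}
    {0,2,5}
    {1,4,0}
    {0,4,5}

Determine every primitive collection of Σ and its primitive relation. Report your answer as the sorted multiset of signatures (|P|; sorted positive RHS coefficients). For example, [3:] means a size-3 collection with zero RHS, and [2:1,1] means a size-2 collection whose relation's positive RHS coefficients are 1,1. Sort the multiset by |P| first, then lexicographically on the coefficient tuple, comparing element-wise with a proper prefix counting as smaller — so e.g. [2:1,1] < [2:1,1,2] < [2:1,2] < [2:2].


Primitive collections (5):

  {2,4}:  v_{2} + v_{4} = 0  so sig = [2:]
  {1,2}:  v_{1} + v_{2} = v_{3}  so sig = [2:1]
  {3,4}:  v_{3} + v_{4} = v_{1}  so sig = [2:1]
  {0,1,5}:  v_{0} + v_{1} + v_{5} = v_{2}  so sig = [3:1]
  {0,3,5}:  v_{0} + v_{3} + v_{5} = 2·v_{2}  so sig = [3:2]

so the primitive-relation signature multiset is
    [2:]
    [2:1]
    [2:1]
    [3:1]
    [3:2]


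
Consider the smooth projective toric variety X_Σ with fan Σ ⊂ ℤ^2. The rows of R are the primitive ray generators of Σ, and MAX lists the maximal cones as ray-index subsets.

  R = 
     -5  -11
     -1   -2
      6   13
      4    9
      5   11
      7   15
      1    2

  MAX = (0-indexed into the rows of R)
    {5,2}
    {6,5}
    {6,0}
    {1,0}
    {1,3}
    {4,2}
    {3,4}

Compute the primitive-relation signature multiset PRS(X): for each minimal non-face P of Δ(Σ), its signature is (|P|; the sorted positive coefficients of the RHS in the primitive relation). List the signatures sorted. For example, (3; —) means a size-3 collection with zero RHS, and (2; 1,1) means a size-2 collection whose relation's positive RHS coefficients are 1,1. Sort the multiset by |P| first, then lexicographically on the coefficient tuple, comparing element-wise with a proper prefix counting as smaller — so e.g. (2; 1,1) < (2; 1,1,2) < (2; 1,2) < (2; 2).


The 14 primitive collections of Σ (r=7, n=2):

  P = {0,4}:  v_{0} + v_{4} = 0 ; sig = (2; —)
  P = {1,6}:  v_{1} + v_{6} = 0 ; sig = (2; —)
  P = {0,2}:  v_{0} + v_{2} = v_{6} ; sig = (2; 1)
  P = {0,3}:  v_{0} + v_{3} = v_{1} ; sig = (2; 1)
  P = {1,2}:  v_{1} + v_{2} = v_{4} ; sig = (2; 1)
  P = {1,4}:  v_{1} + v_{4} = v_{3} ; sig = (2; 1)
  P = {1,5}:  v_{1} + v_{5} = v_{2} ; sig = (2; 1)
  P = {2,6}:  v_{2} + v_{6} = v_{5} ; sig = (2; 1)
  P = {3,6}:  v_{3} + v_{6} = v_{4} ; sig = (2; 1)
  P = {4,6}:  v_{4} + v_{6} = v_{2} ; sig = (2; 1)
  P = {3,5}:  v_{3} + v_{5} = v_{2} + v_{4} ; sig = (2; 1,1)
  P = {0,5}:  v_{0} + v_{5} = 2·v_{6} ; sig = (2; 2)
  P = {2,3}:  v_{2} + v_{3} = 2·v_{4} ; sig = (2; 2)
  P = {4,5}:  v_{4} + v_{5} = 2·v_{2} ; sig = (2; 2)

Sorted signature multiset PRS(X):
    |P|=2: 14 collections, coeffs (), (), (1), (1), (1), (1), (1), (1), (1), (1), (1,1), (2), (2), (2)


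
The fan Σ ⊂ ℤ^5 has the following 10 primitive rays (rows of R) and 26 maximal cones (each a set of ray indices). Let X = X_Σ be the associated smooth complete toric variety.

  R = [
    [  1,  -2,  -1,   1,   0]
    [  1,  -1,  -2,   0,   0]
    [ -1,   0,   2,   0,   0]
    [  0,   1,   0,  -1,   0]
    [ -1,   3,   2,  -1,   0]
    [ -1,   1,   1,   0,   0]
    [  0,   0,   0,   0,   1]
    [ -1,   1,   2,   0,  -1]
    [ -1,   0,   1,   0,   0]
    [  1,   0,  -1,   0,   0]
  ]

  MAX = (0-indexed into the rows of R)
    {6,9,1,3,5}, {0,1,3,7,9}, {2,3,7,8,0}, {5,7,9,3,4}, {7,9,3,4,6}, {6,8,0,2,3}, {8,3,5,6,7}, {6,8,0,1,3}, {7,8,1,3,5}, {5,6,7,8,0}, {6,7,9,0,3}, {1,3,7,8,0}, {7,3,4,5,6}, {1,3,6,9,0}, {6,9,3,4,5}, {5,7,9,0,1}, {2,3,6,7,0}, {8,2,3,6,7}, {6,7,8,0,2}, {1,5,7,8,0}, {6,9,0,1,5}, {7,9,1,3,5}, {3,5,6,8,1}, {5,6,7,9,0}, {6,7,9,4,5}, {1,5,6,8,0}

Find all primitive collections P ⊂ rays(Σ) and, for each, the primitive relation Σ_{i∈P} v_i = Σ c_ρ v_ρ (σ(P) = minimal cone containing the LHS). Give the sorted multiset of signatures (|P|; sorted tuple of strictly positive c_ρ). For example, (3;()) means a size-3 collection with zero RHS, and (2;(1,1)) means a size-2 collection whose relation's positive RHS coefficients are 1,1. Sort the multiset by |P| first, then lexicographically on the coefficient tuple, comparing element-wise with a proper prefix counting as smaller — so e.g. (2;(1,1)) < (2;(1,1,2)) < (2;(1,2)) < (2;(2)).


12 minimal non-faces of Δ(Σ) (on 10 rays):

  • {8,9}:  v_{8} + v_{9} = 0  so sig = (2;())
  • {0,4}:  v_{0} + v_{4} = v_{6} + v_{7} + v_{9}  so sig = (2;(1,1,1))
  • {1,2}:  v_{1} + v_{2} = v_{0} + v_{3} + v_{8}  so sig = (2;(1,1,1))
  • {1,4}:  v_{1} + v_{4} = v_{3} + v_{5} + v_{9}  so sig = (2;(1,1,1))
  • {2,5}:  v_{2} + v_{5} = v_{6} + v_{7} + v_{8}  so sig = (2;(1,1,1))
  • {2,9}:  v_{2} + v_{9} = v_{0} + v_{3} + v_{6} + v_{7}  so sig = (2;(1,1,1,1))
  • {4,8}:  v_{4} + v_{8} = v_{3} + v_{5} + v_{6} + v_{7}  so sig = (2;(1,1,1,1))
  • {2,4}:  v_{2} + v_{4} = v_{3} + 2·v_{6} + 2·v_{7}  so sig = (2;(1,2,2))
  • {0,3,5}:  v_{0} + v_{3} + v_{5} = 0  so sig = (3;())
  • {1,6,7}:  v_{1} + v_{6} + v_{7} = 0  so sig = (3;())
  • {0,3,6,7,8}:  v_{0} + v_{3} + v_{6} + v_{7} + v_{8} = v_{2}  so sig = (5;(1))
  • {3,5,6,7,9}:  v_{3} + v_{5} + v_{6} + v_{7} + v_{9} = v_{4}  so sig = (5;(1))

Sorted signature multiset PRS(X):
{ (2;()),  (2;(1,1,1)) ×4,  (2;(1,1,1,1)) ×2,  (2;(1,2,2)),  (3;()) ×2,  (5;(1)) ×2 }


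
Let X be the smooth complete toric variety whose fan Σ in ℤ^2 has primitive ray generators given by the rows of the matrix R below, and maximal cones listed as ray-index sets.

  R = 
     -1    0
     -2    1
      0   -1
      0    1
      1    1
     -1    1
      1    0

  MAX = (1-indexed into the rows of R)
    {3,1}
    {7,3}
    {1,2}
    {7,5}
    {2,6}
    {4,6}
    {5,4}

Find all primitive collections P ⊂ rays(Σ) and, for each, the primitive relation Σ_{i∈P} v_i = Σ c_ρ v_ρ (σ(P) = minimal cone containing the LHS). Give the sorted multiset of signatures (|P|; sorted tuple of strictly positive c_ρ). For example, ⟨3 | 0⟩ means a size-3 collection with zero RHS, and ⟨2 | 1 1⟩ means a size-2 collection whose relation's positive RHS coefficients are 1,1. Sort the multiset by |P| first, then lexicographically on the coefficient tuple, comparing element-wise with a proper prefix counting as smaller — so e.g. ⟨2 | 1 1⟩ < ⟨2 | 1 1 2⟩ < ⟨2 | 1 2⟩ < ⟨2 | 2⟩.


The 14 primitive collections of Σ (r=7, n=2):

  P = {1,7}:  v_{1} + v_{7} = 0  →  sig = ⟨2 | 0⟩
  P = {3,4}:  v_{3} + v_{4} = 0  →  sig = ⟨2 | 0⟩
  P = {1,4}:  v_{1} + v_{4} = v_{6}  →  sig = ⟨2 | 1⟩
  P = {1,5}:  v_{1} + v_{5} = v_{4}  →  sig = ⟨2 | 1⟩
  P = {1,6}:  v_{1} + v_{6} = v_{2}  →  sig = ⟨2 | 1⟩
  P = {2,7}:  v_{2} + v_{7} = v_{6}  →  sig = ⟨2 | 1⟩
  P = {3,5}:  v_{3} + v_{5} = v_{7}  →  sig = ⟨2 | 1⟩
  P = {3,6}:  v_{3} + v_{6} = v_{1}  →  sig = ⟨2 | 1⟩
  P = {4,7}:  v_{4} + v_{7} = v_{5}  →  sig = ⟨2 | 1⟩
  P = {6,7}:  v_{6} + v_{7} = v_{4}  →  sig = ⟨2 | 1⟩
  P = {2,5}:  v_{2} + v_{5} = v_{4} + v_{6}  →  sig = ⟨2 | 1 1⟩
  P = {2,3}:  v_{2} + v_{3} = 2·v_{1}  →  sig = ⟨2 | 2⟩
  P = {2,4}:  v_{2} + v_{4} = 2·v_{6}  →  sig = ⟨2 | 2⟩
  P = {5,6}:  v_{5} + v_{6} = 2·v_{4}  →  sig = ⟨2 | 2⟩

so the primitive-relation signature multiset is
{ ⟨2 | 0⟩ ×2,  ⟨2 | 1⟩ ×8,  ⟨2 | 1 1⟩,  ⟨2 | 2⟩ ×3 }


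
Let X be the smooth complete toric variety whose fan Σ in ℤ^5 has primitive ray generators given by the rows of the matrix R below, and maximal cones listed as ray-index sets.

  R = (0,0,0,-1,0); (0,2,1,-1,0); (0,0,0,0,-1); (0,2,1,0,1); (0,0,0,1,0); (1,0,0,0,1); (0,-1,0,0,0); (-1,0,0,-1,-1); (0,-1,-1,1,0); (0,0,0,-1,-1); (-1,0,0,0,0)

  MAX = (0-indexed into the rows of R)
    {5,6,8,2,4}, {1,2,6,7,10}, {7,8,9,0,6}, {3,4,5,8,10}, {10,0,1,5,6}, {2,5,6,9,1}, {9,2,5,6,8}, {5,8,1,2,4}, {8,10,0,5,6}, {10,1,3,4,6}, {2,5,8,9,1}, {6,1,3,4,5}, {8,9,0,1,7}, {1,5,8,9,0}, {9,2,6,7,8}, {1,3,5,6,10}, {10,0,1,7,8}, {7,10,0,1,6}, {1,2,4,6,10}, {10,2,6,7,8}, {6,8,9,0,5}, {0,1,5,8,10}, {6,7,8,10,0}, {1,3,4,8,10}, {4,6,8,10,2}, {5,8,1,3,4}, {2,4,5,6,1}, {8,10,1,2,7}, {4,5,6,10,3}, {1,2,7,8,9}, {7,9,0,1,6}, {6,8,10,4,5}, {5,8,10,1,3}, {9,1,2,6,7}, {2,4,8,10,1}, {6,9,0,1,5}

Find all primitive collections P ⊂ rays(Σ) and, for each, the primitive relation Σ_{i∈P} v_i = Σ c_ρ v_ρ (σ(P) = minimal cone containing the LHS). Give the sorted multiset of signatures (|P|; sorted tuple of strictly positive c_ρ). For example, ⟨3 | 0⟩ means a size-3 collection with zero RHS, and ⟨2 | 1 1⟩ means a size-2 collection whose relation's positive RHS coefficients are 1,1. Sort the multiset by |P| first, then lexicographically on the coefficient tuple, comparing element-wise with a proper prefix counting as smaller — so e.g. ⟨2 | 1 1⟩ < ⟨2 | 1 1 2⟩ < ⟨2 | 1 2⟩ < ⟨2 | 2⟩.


The 14 primitive collections of Σ (r=11, n=5):

  P = {0,4}:  v_{0} + v_{4} = 0  ⟹  sig = ⟨2 | 0⟩
  P = {0,2}:  v_{0} + v_{2} = v_{9}  ⟹  sig = ⟨2 | 1⟩
  P = {3,9}:  v_{3} + v_{9} = v_{1}  ⟹  sig = ⟨2 | 1⟩
  P = {4,9}:  v_{4} + v_{9} = v_{2}  ⟹  sig = ⟨2 | 1⟩
  P = {5,7}:  v_{5} + v_{7} = v_{0}  ⟹  sig = ⟨2 | 1⟩
  P = {9,10}:  v_{9} + v_{10} = v_{7}  ⟹  sig = ⟨2 | 1⟩
  P = {2,3}:  v_{2} + v_{3} = v_{1} + v_{4}  ⟹  sig = ⟨2 | 1 1⟩
  P = {3,7}:  v_{3} + v_{7} = v_{1} + v_{10}  ⟹  sig = ⟨2 | 1 1⟩
  P = {4,7}:  v_{4} + v_{7} = v_{2} + v_{10}  ⟹  sig = ⟨2 | 1 1⟩
  P = {0,3}:  v_{0} + v_{3} = v_{1} + v_{5} + v_{10}  ⟹  sig = ⟨2 | 1 1 1⟩
  P = {1,6,8}:  v_{1} + v_{6} + v_{8} = 0  ⟹  sig = ⟨3 | 0⟩
  P = {2,5,10}:  v_{2} + v_{5} + v_{10} = 0  ⟹  sig = ⟨3 | 0⟩
  P = {3,6,8}:  v_{3} + v_{6} + v_{8} = v_{4} + v_{5} + v_{10}  ⟹  sig = ⟨3 | 1 1 1⟩
  P = {1,4,5,10}:  v_{1} + v_{4} + v_{5} + v_{10} = v_{3}  ⟹  sig = ⟨4 | 1⟩

Hence PRS(X_Σ) =
    ⟨2 | 0⟩
    ⟨2 | 1⟩
    ⟨2 | 1⟩
    ⟨2 | 1⟩
    ⟨2 | 1⟩
    ⟨2 | 1⟩
    ⟨2 | 1 1⟩
    ⟨2 | 1 1⟩
    ⟨2 | 1 1⟩
    ⟨2 | 1 1 1⟩
    ⟨3 | 0⟩
    ⟨3 | 0⟩
    ⟨3 | 1 1 1⟩
    ⟨4 | 1⟩


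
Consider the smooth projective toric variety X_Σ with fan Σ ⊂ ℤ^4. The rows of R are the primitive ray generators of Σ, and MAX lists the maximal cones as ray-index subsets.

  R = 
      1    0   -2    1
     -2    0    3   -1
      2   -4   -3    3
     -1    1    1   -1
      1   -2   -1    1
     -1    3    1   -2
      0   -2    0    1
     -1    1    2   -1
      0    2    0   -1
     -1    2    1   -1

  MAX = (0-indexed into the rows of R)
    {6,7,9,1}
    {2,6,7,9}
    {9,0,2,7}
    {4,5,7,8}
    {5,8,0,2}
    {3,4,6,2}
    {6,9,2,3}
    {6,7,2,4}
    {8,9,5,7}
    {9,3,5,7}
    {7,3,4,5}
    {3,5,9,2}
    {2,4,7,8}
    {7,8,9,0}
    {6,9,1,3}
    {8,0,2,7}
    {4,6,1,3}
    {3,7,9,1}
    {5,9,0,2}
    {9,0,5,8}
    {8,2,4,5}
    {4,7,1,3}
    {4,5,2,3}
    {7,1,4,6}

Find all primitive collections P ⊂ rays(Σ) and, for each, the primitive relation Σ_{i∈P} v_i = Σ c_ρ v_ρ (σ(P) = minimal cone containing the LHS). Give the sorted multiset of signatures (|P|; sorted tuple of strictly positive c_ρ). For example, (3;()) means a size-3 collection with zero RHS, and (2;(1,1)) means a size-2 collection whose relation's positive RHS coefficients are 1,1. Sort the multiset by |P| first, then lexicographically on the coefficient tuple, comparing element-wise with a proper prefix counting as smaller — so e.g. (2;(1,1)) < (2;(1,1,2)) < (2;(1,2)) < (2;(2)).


The 16 primitive collections of Σ (r=10, n=4):

  {4,9}:  v_{4} + v_{9} = 0 ; sig = (2;())
  {6,8}:  v_{6} + v_{8} = 0 ; sig = (2;())
  {3,8}:  v_{3} + v_{8} = v_{5} ; sig = (2;(1))
  {5,6}:  v_{5} + v_{6} = v_{3} ; sig = (2;(1))
  {0,1}:  v_{0} + v_{1} = v_{6} + v_{9} ; sig = (2;(1,1))
  {0,4}:  v_{0} + v_{4} = v_{2} + v_{8} ; sig = (2;(1,1))
  {0,6}:  v_{0} + v_{6} = v_{2} + v_{9} ; sig = (2;(1,1))
  {1,8}:  v_{1} + v_{8} = v_{3} + v_{7} ; sig = (2;(1,1))
  {0,3}:  v_{0} + v_{3} = v_{2} + v_{5} + v_{9} ; sig = (2;(1,1,1))
  {1,5}:  v_{1} + v_{5} = 2·v_{3} + v_{7} ; sig = (2;(1,2))
  {1,2}:  v_{1} + v_{2} = 2·v_{6} ; sig = (2;(2))
  {2,5,7}:  v_{2} + v_{5} + v_{7} = 0 ; sig = (3;())
  {2,3,7}:  v_{2} + v_{3} + v_{7} = v_{6} ; sig = (3;(1))
  {2,8,9}:  v_{2} + v_{8} + v_{9} = v_{0} ; sig = (3;(1))
  {3,6,7}:  v_{3} + v_{6} + v_{7} = v_{1} ; sig = (3;(1))
  {0,5,7}:  v_{0} + v_{5} + v_{7} = v_{8} + v_{9} ; sig = (3;(1,1))

Signatures (|P|; sorted positive RHS coefficients), sorted:
{ (2;()) ×2,  (2;(1)) ×2,  (2;(1,1)) ×4,  (2;(1,1,1)),  (2;(1,2)),  (2;(2)),  (3;()),  (3;(1)) ×3,  (3;(1,1)) }
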